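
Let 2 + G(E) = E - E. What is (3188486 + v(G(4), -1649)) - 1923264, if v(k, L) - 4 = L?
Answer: 1263577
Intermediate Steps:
G(E) = -2 (G(E) = -2 + (E - E) = -2 + 0 = -2)
v(k, L) = 4 + L
(3188486 + v(G(4), -1649)) - 1923264 = (3188486 + (4 - 1649)) - 1923264 = (3188486 - 1645) - 1923264 = 3186841 - 1923264 = 1263577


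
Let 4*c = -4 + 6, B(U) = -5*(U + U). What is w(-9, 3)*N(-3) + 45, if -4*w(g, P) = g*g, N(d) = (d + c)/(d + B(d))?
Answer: 375/8 ≈ 46.875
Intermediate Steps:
B(U) = -10*U
c = ½ (c = (-4 + 6)/4 = (¼)*2 = ½ ≈ 0.50000)
N(d) = -(½ + d)/(9*d) (N(d) = (d + ½)/(d - 10*d) = (½ + d)/((-9*d)) = (½ + d)*(-1/(9*d)) = -(½ + d)/(9*d))
w(g, P) = -g²/4 (w(g, P) = -g*g/4 = -g²/4)
w(-9, 3)*N(-3) + 45 = (-¼*(-9)²)*((1/18)*(-1 - 2*(-3))/(-3)) + 45 = (-¼*81)*((1/18)*(-⅓)*(-1 + 6)) + 45 = -9*(-1)*5/(8*3) + 45 = -81/4*(-5/54) + 45 = 15/8 + 45 = 375/8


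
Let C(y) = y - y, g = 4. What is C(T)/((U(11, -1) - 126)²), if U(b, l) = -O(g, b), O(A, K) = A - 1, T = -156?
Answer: 0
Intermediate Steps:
C(y) = 0
O(A, K) = -1 + A
U(b, l) = -3 (U(b, l) = -(-1 + 4) = -1*3 = -3)
C(T)/((U(11, -1) - 126)²) = 0/((-3 - 126)²) = 0/((-129)²) = 0/16641 = 0*(1/16641) = 0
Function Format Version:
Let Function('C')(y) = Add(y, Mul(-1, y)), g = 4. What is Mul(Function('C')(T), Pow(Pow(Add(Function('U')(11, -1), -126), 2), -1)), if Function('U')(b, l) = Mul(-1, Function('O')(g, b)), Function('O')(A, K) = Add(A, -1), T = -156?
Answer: 0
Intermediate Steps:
Function('C')(y) = 0
Function('O')(A, K) = Add(-1, A)
Function('U')(b, l) = -3 (Function('U')(b, l) = Mul(-1, Add(-1, 4)) = Mul(-1, 3) = -3)
Mul(Function('C')(T), Pow(Pow(Add(Function('U')(11, -1), -126), 2), -1)) = Mul(0, Pow(Pow(Add(-3, -126), 2), -1)) = Mul(0, Pow(Pow(-129, 2), -1)) = Mul(0, Pow(16641, -1)) = Mul(0, Rational(1, 16641)) = 0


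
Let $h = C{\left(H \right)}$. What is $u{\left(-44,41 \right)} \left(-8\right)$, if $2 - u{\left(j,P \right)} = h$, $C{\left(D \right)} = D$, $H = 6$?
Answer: $32$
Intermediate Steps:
$h = 6$
$u{\left(j,P \right)} = -4$ ($u{\left(j,P \right)} = 2 - 6 = -4$)
$u{\left(-44,41 \right)} \left(-8\right) = \left(-4\right) \left(-8\right) = 32$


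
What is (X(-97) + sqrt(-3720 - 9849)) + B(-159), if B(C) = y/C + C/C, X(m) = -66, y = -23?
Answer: -10312/159 + I*sqrt(13569) ≈ -64.855 + 116.49*I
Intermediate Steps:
B(C) = 1 - 23/C (B(C) = -23/C + C/C = -23/C + 1 = 1 - 23/C)
(X(-97) + sqrt(-3720 - 9849)) + B(-159) = (-66 + sqrt(-3720 - 9849)) + (-23 - 159)/(-159) = (-66 + sqrt(-13569)) - 1/159*(-182) = (-66 + I*sqrt(13569)) + 182/159 = -10312/159 + I*sqrt(13569)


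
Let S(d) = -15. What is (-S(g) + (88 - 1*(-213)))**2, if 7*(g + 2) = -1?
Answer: 99856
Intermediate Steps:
g = -15/7 (g = -2 + (1/7)*(-1) = -2 - 1/7 = -15/7 ≈ -2.1429)
(-S(g) + (88 - 1*(-213)))**2 = (-1*(-15) + (88 - 1*(-213)))**2 = (15 + (88 + 213))**2 = (15 + 301)**2 = 316**2 = 99856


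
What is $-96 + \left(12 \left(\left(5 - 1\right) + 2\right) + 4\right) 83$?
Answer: $6212$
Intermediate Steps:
$-96 + \left(12 \left(\left(5 - 1\right) + 2\right) + 4\right) 83 = -96 + \left(12 \left(4 + 2\right) + 4\right) 83 = -96 + \left(12 \cdot 6 + 4\right) 83 = -96 + \left(72 + 4\right) 83 = -96 + 76 \cdot 83 = -96 + 6308 = 6212$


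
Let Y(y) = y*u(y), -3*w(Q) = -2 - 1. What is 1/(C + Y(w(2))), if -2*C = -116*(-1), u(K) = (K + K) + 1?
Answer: -1/55 ≈ -0.018182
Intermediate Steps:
w(Q) = 1 (w(Q) = -(-2 - 1)/3 = -⅓*(-3) = 1)
u(K) = 1 + 2*K (u(K) = 2*K + 1 = 1 + 2*K)
Y(y) = y*(1 + 2*y)
C = -58 (C = -(-58)*(-1) = -½*116 = -58)
1/(C + Y(w(2))) = 1/(-58 + 1*(1 + 2*1)) = 1/(-58 + 1*(1 + 2)) = 1/(-58 + 1*3) = 1/(-58 + 3) = 1/(-55) = -1/55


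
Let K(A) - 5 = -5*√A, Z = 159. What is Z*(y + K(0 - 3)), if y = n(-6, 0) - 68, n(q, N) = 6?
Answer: -9063 - 795*I*√3 ≈ -9063.0 - 1377.0*I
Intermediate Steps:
K(A) = 5 - 5*√A
y = -62 (y = 6 - 68 = -62)
Z*(y + K(0 - 3)) = 159*(-62 + (5 - 5*√(0 - 3))) = 159*(-62 + (5 - 5*I*√3)) = 159*(-57 - 5*I*√3) = -9063 - 795*I*√3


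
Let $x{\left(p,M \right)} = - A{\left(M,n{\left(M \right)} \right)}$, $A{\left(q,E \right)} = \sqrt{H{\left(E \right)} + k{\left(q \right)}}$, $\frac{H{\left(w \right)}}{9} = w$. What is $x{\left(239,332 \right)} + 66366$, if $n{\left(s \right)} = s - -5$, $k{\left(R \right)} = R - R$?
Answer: $66366 - 3 \sqrt{337} \approx 66311.0$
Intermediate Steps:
$k{\left(R \right)} = 0$
$H{\left(w \right)} = 9 w$
$n{\left(s \right)} = 5 + s$ ($n{\left(s \right)} = s + 5 = 5 + s$)
$A{\left(q,E \right)} = 3 \sqrt{E}$ ($A{\left(q,E \right)} = \sqrt{9 E + 0} = \sqrt{9 E} = 3 \sqrt{E}$)
$x{\left(p,M \right)} = - 3 \sqrt{5 + M}$
$x{\left(239,332 \right)} + 66366 = - 3 \sqrt{5 + 332} + 66366 = - 3 \sqrt{337} + 66366 = 66366 - 3 \sqrt{337}$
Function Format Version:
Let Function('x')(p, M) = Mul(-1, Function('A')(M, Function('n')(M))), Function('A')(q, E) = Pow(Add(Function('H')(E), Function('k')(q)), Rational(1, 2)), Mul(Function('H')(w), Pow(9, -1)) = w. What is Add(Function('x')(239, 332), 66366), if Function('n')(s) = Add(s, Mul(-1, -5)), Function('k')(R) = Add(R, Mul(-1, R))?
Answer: Add(66366, Mul(-3, Pow(337, Rational(1, 2)))) ≈ 66311.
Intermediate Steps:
Function('k')(R) = 0
Function('H')(w) = Mul(9, w)
Function('n')(s) = Add(5, s) (Function('n')(s) = Add(s, 5) = Add(5, s))
Function('A')(q, E) = Mul(3, Pow(E, Rational(1, 2))) (Function('A')(q, E) = Pow(Add(Mul(9, E), 0), Rational(1, 2)) = Pow(Mul(9, E), Rational(1, 2)) = Mul(3, Pow(E, Rational(1, 2))))
Function('x')(p, M) = Mul(-3, Pow(Add(5, M), Rational(1, 2))) (Function('x')(p, M) = Mul(-1, Mul(3, Pow(Add(5, M), Rational(1, 2)))) = Mul(-3, Pow(Add(5, M), Rational(1, 2))))
Add(Function('x')(239, 332), 66366) = Add(Mul(-3, Pow(Add(5, 332), Rational(1, 2))), 66366) = Add(Mul(-3, Pow(337, Rational(1, 2))), 66366) = Add(66366, Mul(-3, Pow(337, Rational(1, 2))))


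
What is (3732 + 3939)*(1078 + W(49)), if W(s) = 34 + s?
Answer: 8906031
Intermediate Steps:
(3732 + 3939)*(1078 + W(49)) = (3732 + 3939)*(1078 + (34 + 49)) = 7671*(1078 + 83) = 7671*1161 = 8906031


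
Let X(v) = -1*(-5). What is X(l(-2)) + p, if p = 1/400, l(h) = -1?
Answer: 2001/400 ≈ 5.0025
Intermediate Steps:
X(v) = 5
p = 1/400 ≈ 0.0025000
X(l(-2)) + p = 5 + 1/400 = 2001/400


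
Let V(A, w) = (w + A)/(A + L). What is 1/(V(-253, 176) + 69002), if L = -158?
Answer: 411/28359899 ≈ 1.4492e-5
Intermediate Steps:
V(A, w) = (A + w)/(-158 + A) (V(A, w) = (w + A)/(A - 158) = (A + w)/(-158 + A))
1/(V(-253, 176) + 69002) = 1/((-253 + 176)/(-158 - 253) + 69002) = 1/(-77/(-411) + 69002) = 1/(-1/411*(-77) + 69002) = 1/(77/411 + 69002) = 1/(28359899/411) = 411/28359899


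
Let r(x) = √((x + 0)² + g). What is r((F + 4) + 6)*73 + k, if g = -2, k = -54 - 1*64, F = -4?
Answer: -118 + 73*√34 ≈ 307.66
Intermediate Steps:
k = -118 (k = -54 - 64 = -118)
r(x) = √(-2 + x²) (r(x) = √((x + 0)² - 2) = √(x² - 2) = √(-2 + x²))
r((F + 4) + 6)*73 + k = √(-2 + ((-4 + 4) + 6)²)*73 - 118 = √(-2 + (0 + 6)²)*73 - 118 = √(-2 + 6²)*73 - 118 = √(-2 + 36)*73 - 118 = √34*73 - 118 = 73*√34 - 118 = -118 + 73*√34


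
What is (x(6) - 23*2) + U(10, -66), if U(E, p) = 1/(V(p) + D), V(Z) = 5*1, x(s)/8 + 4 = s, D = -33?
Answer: -841/28 ≈ -30.036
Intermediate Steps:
x(s) = -32 + 8*s
V(Z) = 5
U(E, p) = -1/28 (U(E, p) = 1/(5 - 33) = 1/(-28) = -1/28)
(x(6) - 23*2) + U(10, -66) = ((-32 + 8*6) - 23*2) - 1/28 = ((-32 + 48) - 46) - 1/28 = (16 - 46) - 1/28 = -30 - 1/28 = -841/28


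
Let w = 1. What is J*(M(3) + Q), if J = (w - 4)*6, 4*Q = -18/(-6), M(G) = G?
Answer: -135/2 ≈ -67.500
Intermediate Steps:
Q = ¾ (Q = (-18/(-6))/4 = (-18*(-⅙))/4 = (¼)*3 = ¾ ≈ 0.75000)
J = -18 (J = (1 - 4)*6 = -3*6 = -18)
J*(M(3) + Q) = -18*(3 + ¾) = -18*15/4 = -135/2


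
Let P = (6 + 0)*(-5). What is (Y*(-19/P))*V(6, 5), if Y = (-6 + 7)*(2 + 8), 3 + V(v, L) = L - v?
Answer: -76/3 ≈ -25.333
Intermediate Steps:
P = -30 (P = 6*(-5) = -30)
V(v, L) = -3 + L - v (V(v, L) = -3 + (L - v) = -3 + L - v)
Y = 10 (Y = 1*10 = 10)
(Y*(-19/P))*V(6, 5) = (10*(-19/(-30)))*(-3 + 5 - 1*6) = (10*(-19*(-1/30)))*(-3 + 5 - 6) = (10*(19/30))*(-4) = (19/3)*(-4) = -76/3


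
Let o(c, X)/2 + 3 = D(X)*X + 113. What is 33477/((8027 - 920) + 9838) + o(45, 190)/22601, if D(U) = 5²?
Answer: 921319077/382973945 ≈ 2.4057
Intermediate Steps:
D(U) = 25
o(c, X) = 220 + 50*X (o(c, X) = -6 + 2*(25*X + 113) = -6 + 2*(113 + 25*X) = -6 + (226 + 50*X) = 220 + 50*X)
33477/((8027 - 920) + 9838) + o(45, 190)/22601 = 33477/((8027 - 920) + 9838) + (220 + 50*190)/22601 = 33477/(7107 + 9838) + (220 + 9500)*(1/22601) = 33477/16945 + 9720*(1/22601) = 33477*(1/16945) + 9720/22601 = 33477/16945 + 9720/22601 = 921319077/382973945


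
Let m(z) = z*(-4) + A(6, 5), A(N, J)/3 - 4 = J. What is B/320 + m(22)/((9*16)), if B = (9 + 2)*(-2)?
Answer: -709/1440 ≈ -0.49236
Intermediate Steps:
A(N, J) = 12 + 3*J
m(z) = 27 - 4*z (m(z) = z*(-4) + (12 + 3*5) = -4*z + (12 + 15) = -4*z + 27 = 27 - 4*z)
B = -22 (B = 11*(-2) = -22)
B/320 + m(22)/((9*16)) = -22/320 + (27 - 4*22)/((9*16)) = -22*1/320 + (27 - 88)/144 = -11/160 - 61*1/144 = -11/160 - 61/144 = -709/1440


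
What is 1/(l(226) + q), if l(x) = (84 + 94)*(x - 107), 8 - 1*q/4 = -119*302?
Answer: 1/164966 ≈ 6.0619e-6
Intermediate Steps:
q = 143784 (q = 32 - (-476)*302 = 32 - 4*(-35938) = 32 + 143752 = 143784)
l(x) = -19046 + 178*x (l(x) = 178*(-107 + x) = -19046 + 178*x)
1/(l(226) + q) = 1/((-19046 + 178*226) + 143784) = 1/((-19046 + 40228) + 143784) = 1/(21182 + 143784) = 1/164966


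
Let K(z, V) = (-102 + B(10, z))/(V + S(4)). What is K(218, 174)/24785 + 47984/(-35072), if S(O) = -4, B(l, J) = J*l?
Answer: -6315790787/4617941200 ≈ -1.3677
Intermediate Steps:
K(z, V) = (-102 + 10*z)/(-4 + V) (K(z, V) = (-102 + z*10)/(V - 4) = (-102 + 10*z)/(-4 + V))
K(218, 174)/24785 + 47984/(-35072) = (2*(-51 + 5*218)/(-4 + 174))/24785 + 47984/(-35072) = (2*(-51 + 1090)/170)*(1/24785) + 47984*(-1/35072) = (2*(1/170)*1039)*(1/24785) - 2999/2192 = (1039/85)*(1/24785) - 2999/2192 = 1039/2106725 - 2999/2192 = -6315790787/4617941200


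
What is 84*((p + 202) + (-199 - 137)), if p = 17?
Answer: -9828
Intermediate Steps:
84*((p + 202) + (-199 - 137)) = 84*((17 + 202) + (-199 - 137)) = 84*(219 - 336) = 84*(-117) = -9828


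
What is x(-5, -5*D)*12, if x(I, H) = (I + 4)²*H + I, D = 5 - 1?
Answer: -300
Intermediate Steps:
D = 4
x(I, H) = I + H*(4 + I)² (x(I, H) = (4 + I)²*H + I = H*(4 + I)² + I = I + H*(4 + I)²)
x(-5, -5*D)*12 = (-5 + (-5*4)*(4 - 5)²)*12 = (-5 - 20*(-1)²)*12 = (-5 - 20*1)*12 = (-5 - 20)*12 = -25*12 = -300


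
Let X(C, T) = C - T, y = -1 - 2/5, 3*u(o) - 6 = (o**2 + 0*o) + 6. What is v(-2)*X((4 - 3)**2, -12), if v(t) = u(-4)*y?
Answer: -2548/15 ≈ -169.87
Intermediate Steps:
u(o) = 4 + o**2/3 (u(o) = 2 + ((o**2 + 0*o) + 6)/3 = 2 + ((o**2 + 0) + 6)/3 = 2 + (o**2 + 6)/3 = 2 + (6 + o**2)/3 = 2 + (2 + o**2/3) = 4 + o**2/3)
y = -7/5 (y = -1 - 2/5 = -7/5 ≈ -1.4000)
v(t) = -196/15 (v(t) = (4 + (1/3)*(-4)**2)*(-7/5) = (4 + (1/3)*16)*(-7/5) = (4 + 16/3)*(-7/5) = (28/3)*(-7/5) = -196/15)
v(-2)*X((4 - 3)**2, -12) = -196*((4 - 3)**2 - 1*(-12))/15 = -196*(1**2 + 12)/15 = -196*(1 + 12)/15 = -196/15*13 = -2548/15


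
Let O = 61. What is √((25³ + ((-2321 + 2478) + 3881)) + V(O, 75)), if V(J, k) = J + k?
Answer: √19799 ≈ 140.71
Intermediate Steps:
√((25³ + ((-2321 + 2478) + 3881)) + V(O, 75)) = √((25³ + ((-2321 + 2478) + 3881)) + (61 + 75)) = √((15625 + (157 + 3881)) + 136) = √((15625 + 4038) + 136) = √(19663 + 136) = √19799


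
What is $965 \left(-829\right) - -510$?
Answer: $-799475$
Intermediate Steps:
$965 \left(-829\right) - -510 = -799985 + 510 = -799475$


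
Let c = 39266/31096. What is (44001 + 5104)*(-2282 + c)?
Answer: -75709027905/676 ≈ -1.1200e+8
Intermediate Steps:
c = 19633/15548 (c = 39266*(1/31096) = 19633/15548 ≈ 1.2627)
(44001 + 5104)*(-2282 + c) = (44001 + 5104)*(-2282 + 19633/15548) = 49105*(-35460903/15548) = -75709027905/676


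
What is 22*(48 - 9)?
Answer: 858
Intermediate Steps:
22*(48 - 9) = 22*39 = 858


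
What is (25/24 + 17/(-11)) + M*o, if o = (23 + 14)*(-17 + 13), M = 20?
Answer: -781573/264 ≈ -2960.5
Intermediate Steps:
o = -148 (o = 37*(-4) = -148)
(25/24 + 17/(-11)) + M*o = (25/24 + 17/(-11)) + 20*(-148) = (25*(1/24) + 17*(-1/11)) - 2960 = (25/24 - 17/11) - 2960 = -133/264 - 2960 = -781573/264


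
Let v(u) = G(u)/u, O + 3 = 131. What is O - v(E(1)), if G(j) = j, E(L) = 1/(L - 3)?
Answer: 127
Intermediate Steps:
O = 128 (O = -3 + 131 = 128)
E(L) = 1/(-3 + L)
v(u) = 1 (v(u) = u/u = 1)
O - v(E(1)) = 128 - 1*1 = 128 - 1 = 127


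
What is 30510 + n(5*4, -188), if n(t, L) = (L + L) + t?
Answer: 30154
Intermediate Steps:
n(t, L) = t + 2*L (n(t, L) = 2*L + t = t + 2*L)
30510 + n(5*4, -188) = 30510 + (5*4 + 2*(-188)) = 30510 + (20 - 376) = 30510 - 356 = 30154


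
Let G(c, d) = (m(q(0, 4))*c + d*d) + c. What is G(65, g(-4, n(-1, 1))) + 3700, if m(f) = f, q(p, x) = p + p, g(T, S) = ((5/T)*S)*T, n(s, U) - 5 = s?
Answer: 4165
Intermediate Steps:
n(s, U) = 5 + s
g(T, S) = 5*S (g(T, S) = (5*S/T)*T = 5*S)
q(p, x) = 2*p
G(c, d) = c + d² (G(c, d) = ((2*0)*c + d*d) + c = (0*c + d²) + c = (0 + d²) + c = d² + c = c + d²)
G(65, g(-4, n(-1, 1))) + 3700 = (65 + (5*(5 - 1))²) + 3700 = (65 + (5*4)²) + 3700 = (65 + 20²) + 3700 = (65 + 400) + 3700 = 465 + 3700 = 4165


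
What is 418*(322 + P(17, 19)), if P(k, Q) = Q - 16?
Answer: 135850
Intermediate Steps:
P(k, Q) = -16 + Q
418*(322 + P(17, 19)) = 418*(322 + (-16 + 19)) = 418*(322 + 3) = 418*325 = 135850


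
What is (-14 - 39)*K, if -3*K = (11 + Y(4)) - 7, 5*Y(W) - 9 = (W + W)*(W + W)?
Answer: 1643/5 ≈ 328.60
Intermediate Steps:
Y(W) = 9/5 + 4*W²/5 (Y(W) = 9/5 + ((W + W)*(W + W))/5 = 9/5 + ((2*W)*(2*W))/5 = 9/5 + (4*W²)/5 = 9/5 + 4*W²/5)
K = -31/5 (K = -((11 + (9/5 + (⅘)*4²)) - 7)/3 = -((11 + (9/5 + (⅘)*16)) - 7)/3 = -((11 + (9/5 + 64/5)) - 7)/3 = -((11 + 73/5) - 7)/3 = -(128/5 - 7)/3 = -⅓*93/5 = -31/5 ≈ -6.2000)
(-14 - 39)*K = (-14 - 39)*(-31/5) = -53*(-31/5) = 1643/5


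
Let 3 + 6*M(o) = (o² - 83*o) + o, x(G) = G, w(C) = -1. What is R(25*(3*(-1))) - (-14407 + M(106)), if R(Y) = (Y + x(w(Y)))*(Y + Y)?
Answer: 50767/2 ≈ 25384.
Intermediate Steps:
R(Y) = 2*Y*(-1 + Y) (R(Y) = (Y - 1)*(Y + Y) = (-1 + Y)*(2*Y) = 2*Y*(-1 + Y))
M(o) = -½ - 41*o/3 + o²/6 (M(o) = -½ + ((o² - 83*o) + o)/6 = -½ + (o² - 82*o)/6 = -½ + (-41*o/3 + o²/6) = -½ - 41*o/3 + o²/6)
R(25*(3*(-1))) - (-14407 + M(106)) = 2*(25*(3*(-1)))*(-1 + 25*(3*(-1))) - (-14407 + (-½ - 41/3*106 + (⅙)*106²)) = 2*(25*(-3))*(-1 + 25*(-3)) - (-14407 + (-½ - 4346/3 + (⅙)*11236)) = 2*(-75)*(-1 - 75) - (-14407 + (-½ - 4346/3 + 5618/3)) = 2*(-75)*(-76) - (-14407 + 847/2) = 11400 - 1*(-27967/2) = 11400 + 27967/2 = 50767/2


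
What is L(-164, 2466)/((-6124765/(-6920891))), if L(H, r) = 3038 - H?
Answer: 22160692982/6124765 ≈ 3618.2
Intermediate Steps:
L(-164, 2466)/((-6124765/(-6920891))) = (3038 - 1*(-164))/((-6124765/(-6920891))) = (3038 + 164)/((-6124765*(-1/6920891))) = 3202/(6124765/6920891) = 3202*(6920891/6124765) = 22160692982/6124765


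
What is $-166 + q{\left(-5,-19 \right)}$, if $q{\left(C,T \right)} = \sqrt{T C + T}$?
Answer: $-166 + 2 \sqrt{19} \approx -157.28$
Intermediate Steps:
$q{\left(C,T \right)} = \sqrt{T + C T}$ ($q{\left(C,T \right)} = \sqrt{C T + T} = \sqrt{T + C T}$)
$-166 + q{\left(-5,-19 \right)} = -166 + \sqrt{- 19 \left(1 - 5\right)} = -166 + \sqrt{\left(-19\right) \left(-4\right)} = -166 + \sqrt{76} = -166 + 2 \sqrt{19}$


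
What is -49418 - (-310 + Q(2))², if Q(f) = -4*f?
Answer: -150542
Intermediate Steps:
-49418 - (-310 + Q(2))² = -49418 - (-310 - 4*2)² = -49418 - (-310 - 8)² = -49418 - 1*(-318)² = -49418 - 1*101124 = -49418 - 101124 = -150542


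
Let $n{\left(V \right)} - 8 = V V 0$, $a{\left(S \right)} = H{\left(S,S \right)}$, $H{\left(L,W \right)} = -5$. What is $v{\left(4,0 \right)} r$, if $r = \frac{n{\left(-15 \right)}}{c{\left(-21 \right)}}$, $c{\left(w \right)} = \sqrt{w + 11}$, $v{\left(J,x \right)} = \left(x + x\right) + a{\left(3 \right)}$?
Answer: $4 i \sqrt{10} \approx 12.649 i$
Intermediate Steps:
$a{\left(S \right)} = -5$
$v{\left(J,x \right)} = -5 + 2 x$ ($v{\left(J,x \right)} = \left(x + x\right) - 5 = 2 x - 5 = -5 + 2 x$)
$n{\left(V \right)} = 8$ ($n{\left(V \right)} = 8 + V V 0 = 8 + V^{2} \cdot 0 = 8 + 0 = 8$)
$c{\left(w \right)} = \sqrt{11 + w}$
$r = - \frac{4 i \sqrt{10}}{5}$ ($r = \frac{8}{\sqrt{11 - 21}} = \frac{8}{\sqrt{-10}} = \frac{8}{i \sqrt{10}} = 8 \left(- \frac{i \sqrt{10}}{10}\right) = - \frac{4 i \sqrt{10}}{5} \approx - 2.5298 i$)
$v{\left(4,0 \right)} r = \left(-5 + 2 \cdot 0\right) \left(- \frac{4 i \sqrt{10}}{5}\right) = \left(-5 + 0\right) \left(- \frac{4 i \sqrt{10}}{5}\right) = - 5 \left(- \frac{4 i \sqrt{10}}{5}\right) = 4 i \sqrt{10}$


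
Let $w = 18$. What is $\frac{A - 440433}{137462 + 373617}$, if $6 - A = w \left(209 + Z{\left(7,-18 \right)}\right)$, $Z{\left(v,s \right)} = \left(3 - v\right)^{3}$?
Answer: $- \frac{443037}{511079} \approx -0.86687$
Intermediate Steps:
$A = -2604$ ($A = 6 - 18 \left(209 - \left(-3 + 7\right)^{3}\right) = 6 - 18 \left(209 - 4^{3}\right) = 6 - 18 \left(209 - 64\right) = 6 - 18 \cdot 145 = 6 - 2610 = -2604$)
$\frac{A - 440433}{137462 + 373617} = \frac{-2604 - 440433}{137462 + 373617} = - \frac{443037}{511079}$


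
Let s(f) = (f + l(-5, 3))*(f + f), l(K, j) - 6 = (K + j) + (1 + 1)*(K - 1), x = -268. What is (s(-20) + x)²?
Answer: 725904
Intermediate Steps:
l(K, j) = 4 + j + 3*K (l(K, j) = 6 + ((K + j) + (1 + 1)*(K - 1)) = 6 + ((K + j) + 2*(-1 + K)) = 6 + ((K + j) + (-2 + 2*K)) = 6 + (-2 + j + 3*K) = 4 + j + 3*K)
s(f) = 2*f*(-8 + f) (s(f) = (f + (4 + 3 + 3*(-5)))*(f + f) = (f + (4 + 3 - 15))*(2*f) = (f - 8)*(2*f) = (-8 + f)*(2*f) = 2*f*(-8 + f))
(s(-20) + x)² = (2*(-20)*(-8 - 20) - 268)² = (2*(-20)*(-28) - 268)² = (1120 - 268)² = 852² = 725904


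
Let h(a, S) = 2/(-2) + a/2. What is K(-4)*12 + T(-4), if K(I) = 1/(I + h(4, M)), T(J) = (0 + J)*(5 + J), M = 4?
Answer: -8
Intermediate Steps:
T(J) = J*(5 + J)
h(a, S) = -1 + a/2 (h(a, S) = 2*(-½) + a*(½) = -1 + a/2)
K(I) = 1/(1 + I) (K(I) = 1/(I + (-1 + (½)*4)) = 1/(I + (-1 + 2)) = 1/(I + 1) = 1/(1 + I))
K(-4)*12 + T(-4) = 12/(1 - 4) - 4*(5 - 4) = 12/(-3) - 4*1 = -⅓*12 - 4 = -4 - 4 = -8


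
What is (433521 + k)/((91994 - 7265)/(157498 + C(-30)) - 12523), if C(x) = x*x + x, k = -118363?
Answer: -49910942144/1983157735 ≈ -25.167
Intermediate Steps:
C(x) = x + x² (C(x) = x² + x = x + x²)
(433521 + k)/((91994 - 7265)/(157498 + C(-30)) - 12523) = (433521 - 118363)/((91994 - 7265)/(157498 - 30*(1 - 30)) - 12523) = 315158/(84729/(157498 - 30*(-29)) - 12523) = 315158/(84729/(157498 + 870) - 12523) = 315158/(84729/158368 - 12523) = 315158/(-1983157735/158368) = 315158*(-158368/1983157735) = -49910942144/1983157735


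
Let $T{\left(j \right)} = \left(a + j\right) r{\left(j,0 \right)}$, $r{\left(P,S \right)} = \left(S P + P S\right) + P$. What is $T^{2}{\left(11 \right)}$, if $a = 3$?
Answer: $23716$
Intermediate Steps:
$r{\left(P,S \right)} = P + 2 P S$ ($r{\left(P,S \right)} = \left(P S + P S\right) + P = 2 P S + P = P + 2 P S$)
$T{\left(j \right)} = j \left(3 + j\right)$ ($T{\left(j \right)} = \left(3 + j\right) j \left(1 + 2 \cdot 0\right) = \left(3 + j\right) j \left(1 + 0\right) = \left(3 + j\right) j 1 = \left(3 + j\right) j = j \left(3 + j\right)$)
$T^{2}{\left(11 \right)} = \left(11 \left(3 + 11\right)\right)^{2} = \left(11 \cdot 14\right)^{2} = 154^{2} = 23716$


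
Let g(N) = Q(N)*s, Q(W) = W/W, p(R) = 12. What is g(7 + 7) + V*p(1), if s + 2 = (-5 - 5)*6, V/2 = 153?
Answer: 3610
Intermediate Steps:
V = 306 (V = 2*153 = 306)
Q(W) = 1
s = -62 (s = -2 + (-5 - 5)*6 = -2 - 10*6 = -2 - 60 = -62)
g(N) = -62 (g(N) = 1*(-62) = -62)
g(7 + 7) + V*p(1) = -62 + 306*12 = -62 + 3672 = 3610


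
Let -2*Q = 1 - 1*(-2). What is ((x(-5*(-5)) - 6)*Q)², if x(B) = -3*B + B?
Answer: 7056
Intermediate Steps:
x(B) = -2*B
Q = -3/2 (Q = -(1 - 1*(-2))/2 = -(1 + 2)/2 = -½*3 = -3/2 ≈ -1.5000)
((x(-5*(-5)) - 6)*Q)² = ((-(-10)*(-5) - 6)*(-3/2))² = ((-2*25 - 6)*(-3/2))² = ((-50 - 6)*(-3/2))² = (-56*(-3/2))² = 84² = 7056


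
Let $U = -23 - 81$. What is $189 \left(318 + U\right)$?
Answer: $40446$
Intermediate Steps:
$U = -104$ ($U = -23 - 81 = -104$)
$189 \left(318 + U\right) = 189 \left(318 - 104\right) = 189 \cdot 214 = 40446$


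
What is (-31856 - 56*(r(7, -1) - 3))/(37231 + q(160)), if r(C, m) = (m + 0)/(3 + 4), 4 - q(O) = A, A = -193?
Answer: -2640/3119 ≈ -0.84643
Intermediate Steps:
q(O) = 197 (q(O) = 4 - 1*(-193) = 4 + 193 = 197)
r(C, m) = m/7
(-31856 - 56*(r(7, -1) - 3))/(37231 + q(160)) = (-31856 - 56*((⅐)*(-1) - 3))/(37231 + 197) = (-31856 - 56*(-⅐ - 3))/37428 = (-31856 - 56*(-22/7))*(1/37428) = (-31856 + 176)*(1/37428) = -31680*1/37428 = -2640/3119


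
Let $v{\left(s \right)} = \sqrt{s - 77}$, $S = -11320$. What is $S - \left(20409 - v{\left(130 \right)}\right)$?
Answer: $-31729 + \sqrt{53} \approx -31722.0$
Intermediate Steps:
$v{\left(s \right)} = \sqrt{-77 + s}$
$S - \left(20409 - v{\left(130 \right)}\right) = -11320 - \left(20409 - \sqrt{-77 + 130}\right) = -11320 - \left(20409 - \sqrt{53}\right) = -31729 + \sqrt{53}$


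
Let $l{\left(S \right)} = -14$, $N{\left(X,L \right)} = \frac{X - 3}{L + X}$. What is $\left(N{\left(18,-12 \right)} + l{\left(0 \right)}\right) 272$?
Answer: $-3128$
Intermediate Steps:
$N{\left(X,L \right)} = \frac{-3 + X}{L + X}$
$\left(N{\left(18,-12 \right)} + l{\left(0 \right)}\right) 272 = \left(\frac{-3 + 18}{-12 + 18} - 14\right) 272 = \left(\frac{1}{6} \cdot 15 - 14\right) 272 = \left(\frac{5}{2} - 14\right) 272 = \left(- \frac{23}{2}\right) 272 = -3128$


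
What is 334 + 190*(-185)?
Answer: -34816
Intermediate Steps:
334 + 190*(-185) = 334 - 35150 = -34816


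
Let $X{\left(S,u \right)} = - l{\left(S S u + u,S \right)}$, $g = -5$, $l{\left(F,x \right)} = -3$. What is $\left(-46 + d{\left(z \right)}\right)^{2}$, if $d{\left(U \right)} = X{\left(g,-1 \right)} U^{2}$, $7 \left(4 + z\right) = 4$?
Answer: $\frac{276676}{2401} \approx 115.23$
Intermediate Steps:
$z = - \frac{24}{7}$ ($z = -4 + \frac{1}{7} \cdot 4 = -4 + \frac{4}{7} = - \frac{24}{7} \approx -3.4286$)
$X{\left(S,u \right)} = 3$ ($X{\left(S,u \right)} = \left(-1\right) \left(-3\right) = 3$)
$d{\left(U \right)} = 3 U^{2}$
$\left(-46 + d{\left(z \right)}\right)^{2} = \left(-46 + 3 \left(- \frac{24}{7}\right)^{2}\right)^{2} = \left(-46 + 3 \cdot \frac{576}{49}\right)^{2} = \left(-46 + \frac{1728}{49}\right)^{2} = \left(- \frac{526}{49}\right)^{2} = \frac{276676}{2401}$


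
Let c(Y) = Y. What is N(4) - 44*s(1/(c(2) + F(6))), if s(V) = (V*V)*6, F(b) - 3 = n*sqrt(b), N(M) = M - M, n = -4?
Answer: -31944/5041 - 10560*sqrt(6)/5041 ≈ -11.468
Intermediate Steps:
N(M) = 0
F(b) = 3 - 4*sqrt(b)
s(V) = 6*V**2 (s(V) = V**2*6 = 6*V**2)
N(4) - 44*s(1/(c(2) + F(6))) = 0 - 264*(1/(2 + (3 - 4*sqrt(6))))**2 = 0 - 264*(1/(5 - 4*sqrt(6)))**2 = 0 - 264/(5 - 4*sqrt(6))**2 = -264/(5 - 4*sqrt(6))**2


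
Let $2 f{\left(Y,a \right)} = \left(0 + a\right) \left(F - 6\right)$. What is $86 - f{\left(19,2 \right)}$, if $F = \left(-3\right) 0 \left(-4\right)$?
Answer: $92$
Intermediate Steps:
$F = 0$ ($F = 0 \left(-4\right) = 0$)
$f{\left(Y,a \right)} = - 3 a$ ($f{\left(Y,a \right)} = \frac{\left(0 + a\right) \left(0 - 6\right)}{2} = \frac{a \left(-6\right)}{2} = \frac{\left(-6\right) a}{2} = - 3 a$)
$86 - f{\left(19,2 \right)} = 86 - \left(-3\right) 2 = 86 - -6 = 86 + 6 = 92$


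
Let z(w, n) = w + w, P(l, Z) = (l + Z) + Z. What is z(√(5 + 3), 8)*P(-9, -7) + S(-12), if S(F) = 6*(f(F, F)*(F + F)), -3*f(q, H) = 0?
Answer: -92*√2 ≈ -130.11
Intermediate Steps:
f(q, H) = 0 (f(q, H) = -⅓*0 = 0)
P(l, Z) = l + 2*Z (P(l, Z) = (Z + l) + Z = l + 2*Z)
z(w, n) = 2*w
S(F) = 0 (S(F) = 6*(0*(F + F)) = 6*(0*(2*F)) = 6*0 = 0)
z(√(5 + 3), 8)*P(-9, -7) + S(-12) = (2*√(5 + 3))*(-9 + 2*(-7)) + 0 = (2*√8)*(-9 - 14) + 0 = (2*(2*√2))*(-23) + 0 = (4*√2)*(-23) + 0 = -92*√2 + 0 = -92*√2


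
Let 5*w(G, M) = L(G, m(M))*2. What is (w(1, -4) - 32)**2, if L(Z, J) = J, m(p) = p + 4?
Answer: 1024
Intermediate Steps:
m(p) = 4 + p
w(G, M) = 8/5 + 2*M/5 (w(G, M) = ((4 + M)*2)/5 = (8 + 2*M)/5 = 8/5 + 2*M/5)
(w(1, -4) - 32)**2 = ((8/5 + (2/5)*(-4)) - 32)**2 = ((8/5 - 8/5) - 32)**2 = (0 - 32)**2 = (-32)**2 = 1024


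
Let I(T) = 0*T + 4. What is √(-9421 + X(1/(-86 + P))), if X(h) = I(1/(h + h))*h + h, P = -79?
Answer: I*√10259502/33 ≈ 97.062*I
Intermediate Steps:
I(T) = 4 (I(T) = 0 + 4 = 4)
X(h) = 5*h (X(h) = 4*h + h = 5*h)
√(-9421 + X(1/(-86 + P))) = √(-9421 + 5/(-86 - 79)) = √(-9421 + 5/(-165)) = √(-9421 + 5*(-1/165)) = √(-9421 - 1/33) = √(-310894/33) = I*√10259502/33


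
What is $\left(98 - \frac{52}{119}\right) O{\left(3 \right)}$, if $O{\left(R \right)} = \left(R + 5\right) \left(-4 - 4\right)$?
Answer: $- \frac{743040}{119} \approx -6244.0$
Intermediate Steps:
$O{\left(R \right)} = -40 - 8 R$ ($O{\left(R \right)} = \left(5 + R\right) \left(-8\right) = -40 - 8 R$)
$\left(98 - \frac{52}{119}\right) O{\left(3 \right)} = \left(98 - \frac{52}{119}\right) \left(-40 - 24\right) = \left(98 - \frac{52}{119}\right) \left(-64\right) = \frac{11610}{119} \left(-64\right) = - \frac{743040}{119}$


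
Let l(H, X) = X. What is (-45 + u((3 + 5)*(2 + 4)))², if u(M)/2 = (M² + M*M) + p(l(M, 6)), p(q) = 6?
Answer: 84327489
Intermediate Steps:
u(M) = 12 + 4*M² (u(M) = 2*((M² + M*M) + 6) = 2*((M² + M²) + 6) = 2*(2*M² + 6) = 2*(6 + 2*M²) = 12 + 4*M²)
(-45 + u((3 + 5)*(2 + 4)))² = (-45 + (12 + 4*((3 + 5)*(2 + 4))²))² = (-45 + (12 + 4*(8*6)²))² = (-45 + (12 + 4*48²))² = (-45 + (12 + 4*2304))² = (-45 + (12 + 9216))² = (-45 + 9228)² = 9183² = 84327489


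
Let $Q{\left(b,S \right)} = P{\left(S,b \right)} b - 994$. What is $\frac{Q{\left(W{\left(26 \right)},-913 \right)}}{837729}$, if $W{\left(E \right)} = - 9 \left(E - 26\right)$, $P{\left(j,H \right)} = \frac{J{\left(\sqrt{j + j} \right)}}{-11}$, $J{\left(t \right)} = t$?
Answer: $- \frac{14}{11799} \approx -0.0011865$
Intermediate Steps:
$P{\left(j,H \right)} = - \frac{\sqrt{2} \sqrt{j}}{11}$ ($P{\left(j,H \right)} = \frac{\sqrt{j + j}}{-11} = \sqrt{2 j} \left(- \frac{1}{11}\right) = \sqrt{2} \sqrt{j} \left(- \frac{1}{11}\right) = - \frac{\sqrt{2} \sqrt{j}}{11}$)
$W{\left(E \right)} = 234 - 9 E$ ($W{\left(E \right)} = - 9 \left(-26 + E\right) = 234 - 9 E$)
$Q{\left(b,S \right)} = -994 - \frac{b \sqrt{2} \sqrt{S}}{11}$ ($Q{\left(b,S \right)} = - \frac{\sqrt{2} \sqrt{S}}{11} b - 994 = - \frac{b \sqrt{2} \sqrt{S}}{11} - 994 = -994 - \frac{b \sqrt{2} \sqrt{S}}{11}$)
$\frac{Q{\left(W{\left(26 \right)},-913 \right)}}{837729} = \frac{-994 - \frac{\left(234 - 234\right) \sqrt{2} \sqrt{-913}}{11}}{837729} = \left(-994 - \frac{\left(234 - 234\right) \sqrt{2} i \sqrt{913}}{11}\right) \frac{1}{837729} = \left(-994 - 0 \sqrt{2} i \sqrt{913}\right) \frac{1}{837729} = \left(-994 + 0\right) \frac{1}{837729} = \left(-994\right) \frac{1}{837729} = - \frac{14}{11799}$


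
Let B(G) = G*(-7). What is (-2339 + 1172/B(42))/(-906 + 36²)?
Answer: -344419/57330 ≈ -6.0077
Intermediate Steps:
B(G) = -7*G
(-2339 + 1172/B(42))/(-906 + 36²) = (-2339 + 1172/((-7*42)))/(-906 + 36²) = (-2339 + 1172/(-294))/(-906 + 1296) = (-2339 + 1172*(-1/294))/390 = (-2339 - 586/147)*(1/390) = -344419/147*1/390 = -344419/57330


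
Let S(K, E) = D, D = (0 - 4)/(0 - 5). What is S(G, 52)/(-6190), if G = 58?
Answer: -2/15475 ≈ -0.00012924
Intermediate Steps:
D = ⅘ (D = -4/(-5) = -⅕*(-4) = ⅘ ≈ 0.80000)
S(K, E) = ⅘
S(G, 52)/(-6190) = (⅘)/(-6190) = (⅘)*(-1/6190) = -2/15475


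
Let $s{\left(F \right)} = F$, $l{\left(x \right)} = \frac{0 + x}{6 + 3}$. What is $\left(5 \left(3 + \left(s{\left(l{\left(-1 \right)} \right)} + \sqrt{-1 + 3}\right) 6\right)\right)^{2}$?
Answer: $\frac{17425}{9} + 700 \sqrt{2} \approx 2926.1$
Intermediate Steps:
$l{\left(x \right)} = \frac{x}{9}$
$\left(5 \left(3 + \left(s{\left(l{\left(-1 \right)} \right)} + \sqrt{-1 + 3}\right) 6\right)\right)^{2} = \left(5 \left(3 + \left(\frac{1}{9} \left(-1\right) + \sqrt{-1 + 3}\right) 6\right)\right)^{2} = \left(5 \left(3 + \left(- \frac{1}{9} + \sqrt{2}\right) 6\right)\right)^{2} = \left(5 \left(3 - \left(\frac{2}{3} - 6 \sqrt{2}\right)\right)\right)^{2} = \left(5 \left(\frac{7}{3} + 6 \sqrt{2}\right)\right)^{2} = \left(\frac{35}{3} + 30 \sqrt{2}\right)^{2}$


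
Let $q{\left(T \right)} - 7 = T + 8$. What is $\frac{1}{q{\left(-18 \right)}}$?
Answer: $- \frac{1}{3} \approx -0.33333$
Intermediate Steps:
$q{\left(T \right)} = 15 + T$ ($q{\left(T \right)} = 7 + \left(T + 8\right) = 7 + \left(8 + T\right) = 15 + T$)
$\frac{1}{q{\left(-18 \right)}} = \frac{1}{15 - 18} = \frac{1}{-3} = - \frac{1}{3}$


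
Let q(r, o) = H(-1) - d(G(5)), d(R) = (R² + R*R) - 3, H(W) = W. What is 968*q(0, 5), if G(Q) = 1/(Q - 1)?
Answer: 1815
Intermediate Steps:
G(Q) = 1/(-1 + Q)
d(R) = -3 + 2*R² (d(R) = (R² + R²) - 3 = 2*R² - 3 = -3 + 2*R²)
q(r, o) = 15/8 (q(r, o) = -1 - (-3 + 2*(1/(-1 + 5))²) = -1 - (-3 + 2*(1/4)²) = -1 - (-3 + 2*(¼)²) = -1 - (-3 + 2*(1/16)) = -1 - (-3 + ⅛) = -1 - 1*(-23/8) = -1 + 23/8 = 15/8)
968*q(0, 5) = 968*(15/8) = 1815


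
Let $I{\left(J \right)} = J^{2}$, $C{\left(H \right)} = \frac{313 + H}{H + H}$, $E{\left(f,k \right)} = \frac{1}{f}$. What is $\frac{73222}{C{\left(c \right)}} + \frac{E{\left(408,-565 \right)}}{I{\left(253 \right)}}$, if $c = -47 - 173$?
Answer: $- \frac{9047165198719}{26115672} \approx -3.4643 \cdot 10^{5}$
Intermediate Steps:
$c = -220$
$C{\left(H \right)} = \frac{313 + H}{2 H}$
$\frac{73222}{C{\left(c \right)}} + \frac{E{\left(408,-565 \right)}}{I{\left(253 \right)}} = \frac{73222}{\frac{1}{2} \frac{1}{-220} \left(313 - 220\right)} + \frac{1}{408 \cdot 253^{2}} = \frac{73222}{\frac{1}{2} \left(- \frac{1}{220}\right) 93} + \frac{1}{408 \cdot 64009} = \frac{73222}{- \frac{93}{440}} + \frac{1}{408} \cdot \frac{1}{64009} = 73222 \left(- \frac{440}{93}\right) + \frac{1}{26115672} = - \frac{1039280}{3} + \frac{1}{26115672} = - \frac{9047165198719}{26115672}$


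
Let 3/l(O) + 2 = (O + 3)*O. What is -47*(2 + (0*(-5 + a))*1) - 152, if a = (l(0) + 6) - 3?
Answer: -246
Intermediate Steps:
l(O) = 3/(-2 + O*(3 + O)) (l(O) = 3/(-2 + (O + 3)*O) = 3/(-2 + (3 + O)*O) = 3/(-2 + O*(3 + O)))
a = 3/2 (a = (3/(-2 + 0² + 3*0) + 6) - 3 = (3/(-2 + 0 + 0) + 6) - 3 = (3/(-2) + 6) - 3 = (3*(-½) + 6) - 3 = (-3/2 + 6) - 3 = 9/2 - 3 = 3/2 ≈ 1.5000)
-47*(2 + (0*(-5 + a))*1) - 152 = -47*(2 + (0*(-5 + 3/2))*1) - 152 = -47*(2 + (0*(-7/2))*1) - 152 = -47*(2 + 0*1) - 152 = -47*(2 + 0) - 152 = -47*2 - 152 = -94 - 152 = -246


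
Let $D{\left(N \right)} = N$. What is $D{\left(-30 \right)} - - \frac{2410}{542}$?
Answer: $- \frac{6925}{271} \approx -25.553$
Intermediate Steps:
$D{\left(-30 \right)} - - \frac{2410}{542} = -30 - - \frac{2410}{542} = -30 - \left(-2410\right) \frac{1}{542} = -30 - - \frac{1205}{271} = -30 + \frac{1205}{271} = - \frac{6925}{271}$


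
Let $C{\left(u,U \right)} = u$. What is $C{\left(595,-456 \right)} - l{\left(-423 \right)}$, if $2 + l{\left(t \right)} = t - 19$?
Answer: $1039$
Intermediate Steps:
$l{\left(t \right)} = -21 + t$ ($l{\left(t \right)} = -2 + \left(t - 19\right) = -2 + \left(-19 + t\right) = -21 + t$)
$C{\left(595,-456 \right)} - l{\left(-423 \right)} = 595 - \left(-21 - 423\right) = 595 - -444 = 595 + 444 = 1039$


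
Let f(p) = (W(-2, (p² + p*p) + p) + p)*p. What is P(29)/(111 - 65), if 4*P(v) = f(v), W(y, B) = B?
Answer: 12615/46 ≈ 274.24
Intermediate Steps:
f(p) = p*(2*p + 2*p²) (f(p) = (((p² + p*p) + p) + p)*p = (((p² + p²) + p) + p)*p = ((2*p² + p) + p)*p = ((p + 2*p²) + p)*p = (2*p + 2*p²)*p = p*(2*p + 2*p²))
P(v) = v²*(1 + v)/2 (P(v) = (2*v²*(1 + v))/4 = v²*(1 + v)/2)
P(29)/(111 - 65) = ((½)*29²*(1 + 29))/(111 - 65) = ((½)*841*30)/46 = 12615*(1/46) = 12615/46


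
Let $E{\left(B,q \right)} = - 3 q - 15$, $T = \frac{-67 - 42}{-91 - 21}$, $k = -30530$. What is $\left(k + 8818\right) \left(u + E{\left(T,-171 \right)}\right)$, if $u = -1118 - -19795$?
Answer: $-416327600$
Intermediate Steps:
$T = \frac{109}{112}$ ($T = - \frac{109}{-112} = \left(-109\right) \left(- \frac{1}{112}\right) = \frac{109}{112} \approx 0.97321$)
$E{\left(B,q \right)} = -15 - 3 q$
$u = 18677$ ($u = -1118 + 19795 = 18677$)
$\left(k + 8818\right) \left(u + E{\left(T,-171 \right)}\right) = \left(-30530 + 8818\right) \left(18677 - -498\right) = - 21712 \left(18677 + \left(-15 + 513\right)\right) = - 21712 \left(18677 + 498\right) = \left(-21712\right) 19175 = -416327600$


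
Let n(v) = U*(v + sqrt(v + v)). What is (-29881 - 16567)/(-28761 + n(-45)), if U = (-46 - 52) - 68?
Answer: 329641456/151928907 - 7710368*I*sqrt(10)/151928907 ≈ 2.1697 - 0.16049*I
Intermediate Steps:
U = -166 (U = -98 - 68 = -166)
n(v) = -166*v - 166*sqrt(2)*sqrt(v) (n(v) = -166*(v + sqrt(v + v)) = -166*(v + sqrt(2*v)) = -166*(v + sqrt(2)*sqrt(v)) = -166*v - 166*sqrt(2)*sqrt(v))
(-29881 - 16567)/(-28761 + n(-45)) = (-29881 - 16567)/(-28761 + (-166*(-45) - 166*sqrt(2)*sqrt(-45))) = -46448/(-28761 + (7470 - 166*sqrt(2)*3*I*sqrt(5))) = -46448/(-28761 + (7470 - 498*I*sqrt(10))) = -46448/(-21291 - 498*I*sqrt(10))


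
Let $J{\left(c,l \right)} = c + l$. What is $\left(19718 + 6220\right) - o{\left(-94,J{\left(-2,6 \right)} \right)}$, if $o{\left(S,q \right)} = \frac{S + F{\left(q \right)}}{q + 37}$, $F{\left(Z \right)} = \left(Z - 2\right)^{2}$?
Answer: $\frac{1063548}{41} \approx 25940.0$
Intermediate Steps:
$F{\left(Z \right)} = \left(-2 + Z\right)^{2}$
$o{\left(S,q \right)} = \frac{S + \left(-2 + q\right)^{2}}{37 + q}$ ($o{\left(S,q \right)} = \frac{S + \left(-2 + q\right)^{2}}{q + 37} = \frac{S + \left(-2 + q\right)^{2}}{37 + q}$)
$\left(19718 + 6220\right) - o{\left(-94,J{\left(-2,6 \right)} \right)} = \left(19718 + 6220\right) - \frac{-94 + \left(-2 + \left(-2 + 6\right)\right)^{2}}{37 + \left(-2 + 6\right)} = 25938 - \frac{-94 + \left(-2 + 4\right)^{2}}{37 + 4} = 25938 - \frac{-94 + 2^{2}}{41} = 25938 - \frac{-94 + 4}{41} = 25938 - \frac{1}{41} \left(-90\right) = 25938 - - \frac{90}{41} = 25938 + \frac{90}{41} = \frac{1063548}{41}$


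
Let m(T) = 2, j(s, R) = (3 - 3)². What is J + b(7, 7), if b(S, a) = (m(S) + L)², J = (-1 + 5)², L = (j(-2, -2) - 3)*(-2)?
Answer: 80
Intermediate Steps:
j(s, R) = 0 (j(s, R) = 0² = 0)
L = 6 (L = (0 - 3)*(-2) = -3*(-2) = 6)
J = 16 (J = 4² = 16)
b(S, a) = 64 (b(S, a) = (2 + 6)² = 8² = 64)
J + b(7, 7) = 16 + 64 = 80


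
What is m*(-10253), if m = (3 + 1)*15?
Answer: -615180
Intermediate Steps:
m = 60 (m = 4*15 = 60)
m*(-10253) = 60*(-10253) = -615180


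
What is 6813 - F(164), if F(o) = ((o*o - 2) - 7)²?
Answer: -722903956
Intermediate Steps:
F(o) = (-9 + o²)² (F(o) = ((o² - 2) - 7)² = ((-2 + o²) - 7)² = (-9 + o²)²)
6813 - F(164) = 6813 - (-9 + 164²)² = 6813 - (-9 + 26896)² = 6813 - 1*26887² = 6813 - 1*722910769 = 6813 - 722910769 = -722903956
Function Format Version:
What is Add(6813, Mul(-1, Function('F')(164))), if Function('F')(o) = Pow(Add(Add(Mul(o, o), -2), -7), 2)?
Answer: -722903956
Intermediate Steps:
Function('F')(o) = Pow(Add(-9, Pow(o, 2)), 2) (Function('F')(o) = Pow(Add(Add(Pow(o, 2), -2), -7), 2) = Pow(Add(Add(-2, Pow(o, 2)), -7), 2) = Pow(Add(-9, Pow(o, 2)), 2))
Add(6813, Mul(-1, Function('F')(164))) = Add(6813, Mul(-1, Pow(Add(-9, Pow(164, 2)), 2))) = Add(6813, Mul(-1, Pow(Add(-9, 26896), 2))) = Add(6813, Mul(-1, Pow(26887, 2))) = Add(6813, Mul(-1, 722910769)) = Add(6813, -722910769) = -722903956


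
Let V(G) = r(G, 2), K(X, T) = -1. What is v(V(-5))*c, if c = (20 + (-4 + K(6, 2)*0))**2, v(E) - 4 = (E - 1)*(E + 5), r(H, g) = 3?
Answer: 5120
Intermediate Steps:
V(G) = 3
v(E) = 4 + (-1 + E)*(5 + E) (v(E) = 4 + (E - 1)*(E + 5) = 4 + (-1 + E)*(5 + E))
c = 256 (c = (20 + (-4 - 1*0))**2 = (20 + (-4 + 0))**2 = (20 - 4)**2 = 16**2 = 256)
v(V(-5))*c = (-1 + 3**2 + 4*3)*256 = (-1 + 9 + 12)*256 = 20*256 = 5120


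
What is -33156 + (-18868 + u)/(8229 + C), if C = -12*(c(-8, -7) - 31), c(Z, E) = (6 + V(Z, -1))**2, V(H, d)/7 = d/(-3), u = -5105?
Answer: -772706187/23303 ≈ -33159.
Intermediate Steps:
V(H, d) = -7*d/3 (V(H, d) = 7*(d/(-3)) = 7*(d*(-1/3)) = 7*(-d/3) = -7*d/3)
c(Z, E) = 625/9 (c(Z, E) = (6 - 7/3*(-1))**2 = (6 + 7/3)**2 = (25/3)**2 = 625/9)
C = -1384/3 (C = -12*(625/9 - 31) = -12*346/9 = -1384/3 ≈ -461.33)
-33156 + (-18868 + u)/(8229 + C) = -33156 + (-18868 - 5105)/(8229 - 1384/3) = -33156 - 23973/23303/3 = -33156 - 23973*3/23303 = -33156 - 71919/23303 = -772706187/23303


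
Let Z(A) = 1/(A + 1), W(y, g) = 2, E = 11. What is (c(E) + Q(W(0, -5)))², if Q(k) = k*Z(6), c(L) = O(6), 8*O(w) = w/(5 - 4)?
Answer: 841/784 ≈ 1.0727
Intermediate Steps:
Z(A) = 1/(1 + A)
O(w) = w/8 (O(w) = (w/(5 - 4))/8 = (w/1)/8 = (1*w)/8 = w/8)
c(L) = ¾ (c(L) = (⅛)*6 = ¾)
Q(k) = k/7 (Q(k) = k/(1 + 6) = k/7)
(c(E) + Q(W(0, -5)))² = (¾ + (⅐)*2)² = (¾ + 2/7)² = (29/28)² = 841/784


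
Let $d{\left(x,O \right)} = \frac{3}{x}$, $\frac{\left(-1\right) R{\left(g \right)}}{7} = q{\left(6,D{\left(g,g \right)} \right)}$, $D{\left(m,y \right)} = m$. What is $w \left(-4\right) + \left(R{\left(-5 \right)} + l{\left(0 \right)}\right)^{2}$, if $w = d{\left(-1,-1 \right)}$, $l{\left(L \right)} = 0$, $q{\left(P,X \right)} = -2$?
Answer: $208$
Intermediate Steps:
$R{\left(g \right)} = 14$ ($R{\left(g \right)} = \left(-7\right) \left(-2\right) = 14$)
$w = -3$ ($w = \frac{3}{-1} = 3 \left(-1\right) = -3$)
$w \left(-4\right) + \left(R{\left(-5 \right)} + l{\left(0 \right)}\right)^{2} = \left(-3\right) \left(-4\right) + \left(14 + 0\right)^{2} = 12 + 14^{2} = 12 + 196 = 208$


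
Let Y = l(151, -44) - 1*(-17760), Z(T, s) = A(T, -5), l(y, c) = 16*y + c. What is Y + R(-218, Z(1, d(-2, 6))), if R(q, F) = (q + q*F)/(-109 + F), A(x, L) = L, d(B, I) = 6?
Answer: 1147088/57 ≈ 20124.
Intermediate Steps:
l(y, c) = c + 16*y
Z(T, s) = -5
R(q, F) = (q + F*q)/(-109 + F)
Y = 20132 (Y = (-44 + 16*151) - 1*(-17760) = (-44 + 2416) + 17760 = 2372 + 17760 = 20132)
Y + R(-218, Z(1, d(-2, 6))) = 20132 - 218*(1 - 5)/(-109 - 5) = 20132 - 218*(-4)/(-114) = 20132 - 218*(-1/114)*(-4) = 20132 - 436/57 = 1147088/57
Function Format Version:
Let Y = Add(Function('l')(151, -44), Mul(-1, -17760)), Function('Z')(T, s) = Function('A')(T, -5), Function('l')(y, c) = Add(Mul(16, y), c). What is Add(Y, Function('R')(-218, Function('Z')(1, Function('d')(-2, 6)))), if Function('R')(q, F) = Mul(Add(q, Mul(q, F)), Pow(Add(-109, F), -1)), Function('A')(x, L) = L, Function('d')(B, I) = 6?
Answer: Rational(1147088, 57) ≈ 20124.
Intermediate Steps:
Function('l')(y, c) = Add(c, Mul(16, y))
Function('Z')(T, s) = -5
Function('R')(q, F) = Mul(Pow(Add(-109, F), -1), Add(q, Mul(F, q))) (Function('R')(q, F) = Mul(Add(q, Mul(F, q)), Pow(Add(-109, F), -1)) = Mul(Pow(Add(-109, F), -1), Add(q, Mul(F, q))))
Y = 20132 (Y = Add(Add(-44, Mul(16, 151)), Mul(-1, -17760)) = Add(Add(-44, 2416), 17760) = Add(2372, 17760) = 20132)
Add(Y, Function('R')(-218, Function('Z')(1, Function('d')(-2, 6)))) = Add(20132, Mul(-218, Pow(Add(-109, -5), -1), Add(1, -5))) = Add(20132, Mul(-218, Pow(-114, -1), -4)) = Add(20132, Mul(-218, Rational(-1, 114), -4)) = Add(20132, Rational(-436, 57)) = Rational(1147088, 57)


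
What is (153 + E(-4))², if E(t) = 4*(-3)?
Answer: 19881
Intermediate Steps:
E(t) = -12
(153 + E(-4))² = (153 - 12)² = 141² = 19881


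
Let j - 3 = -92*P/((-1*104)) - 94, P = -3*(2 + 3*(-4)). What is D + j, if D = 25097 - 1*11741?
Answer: 172790/13 ≈ 13292.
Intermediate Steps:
P = 30 (P = -3*(2 - 12) = -3*(-10) = 30)
D = 13356 (D = 25097 - 11741 = 13356)
j = -838/13 (j = 3 + (-2760/((-1*104)) - 94) = 3 + (-2760/(-104) - 94) = 3 + (-2760*(-1)/104 - 94) = 3 + (-92*(-15/52) - 94) = 3 + (345/13 - 94) = 3 - 877/13 = -838/13 ≈ -64.462)
D + j = 13356 - 838/13 = 172790/13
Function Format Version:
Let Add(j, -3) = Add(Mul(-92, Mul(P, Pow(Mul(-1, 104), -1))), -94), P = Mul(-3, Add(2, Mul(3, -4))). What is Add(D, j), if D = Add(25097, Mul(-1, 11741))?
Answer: Rational(172790, 13) ≈ 13292.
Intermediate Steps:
P = 30 (P = Mul(-3, Add(2, -12)) = Mul(-3, -10) = 30)
D = 13356 (D = Add(25097, -11741) = 13356)
j = Rational(-838, 13) (j = Add(3, Add(Mul(-92, Mul(30, Pow(Mul(-1, 104), -1))), -94)) = Add(3, Add(Mul(-92, Mul(30, Pow(-104, -1))), -94)) = Add(3, Add(Mul(-92, Mul(30, Rational(-1, 104))), -94)) = Add(3, Add(Mul(-92, Rational(-15, 52)), -94)) = Add(3, Add(Rational(345, 13), -94)) = Add(3, Rational(-877, 13)) = Rational(-838, 13) ≈ -64.462)
Add(D, j) = Add(13356, Rational(-838, 13)) = Rational(172790, 13)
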